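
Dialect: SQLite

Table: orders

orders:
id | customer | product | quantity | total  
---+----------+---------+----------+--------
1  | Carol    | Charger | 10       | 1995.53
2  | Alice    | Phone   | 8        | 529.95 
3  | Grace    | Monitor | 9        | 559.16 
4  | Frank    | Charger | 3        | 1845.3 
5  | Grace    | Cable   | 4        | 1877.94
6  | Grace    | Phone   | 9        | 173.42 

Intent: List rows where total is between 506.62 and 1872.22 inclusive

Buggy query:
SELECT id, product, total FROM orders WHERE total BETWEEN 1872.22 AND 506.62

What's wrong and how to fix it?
Bug: BETWEEN expects the lower bound first; with 1872.22 AND 506.62 the range is empty

Fix: Swap the bounds so the smaller value comes first

Corrected query:
SELECT id, product, total FROM orders WHERE total BETWEEN 506.62 AND 1872.22

Result:
id | product | total 
---+---------+-------
2  | Phone   | 529.95
3  | Monitor | 559.16
4  | Charger | 1845.3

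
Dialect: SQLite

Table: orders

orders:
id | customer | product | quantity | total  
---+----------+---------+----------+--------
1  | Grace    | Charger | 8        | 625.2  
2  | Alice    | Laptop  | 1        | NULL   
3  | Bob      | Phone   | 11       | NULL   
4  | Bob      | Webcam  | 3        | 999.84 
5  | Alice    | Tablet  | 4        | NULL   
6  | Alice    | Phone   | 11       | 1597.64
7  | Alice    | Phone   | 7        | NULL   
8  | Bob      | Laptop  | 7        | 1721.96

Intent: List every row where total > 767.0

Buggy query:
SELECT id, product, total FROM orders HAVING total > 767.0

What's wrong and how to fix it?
Bug: This is a non-aggregate query (no GROUP BY, no aggregates), so in SQLite the HAVING clause is invalid here; a row-level condition belongs in WHERE

Fix: Use WHERE for row-level filtering

Corrected query:
SELECT id, product, total FROM orders WHERE total > 767.0

Result:
id | product | total  
---+---------+--------
4  | Webcam  | 999.84 
6  | Phone   | 1597.64
8  | Laptop  | 1721.96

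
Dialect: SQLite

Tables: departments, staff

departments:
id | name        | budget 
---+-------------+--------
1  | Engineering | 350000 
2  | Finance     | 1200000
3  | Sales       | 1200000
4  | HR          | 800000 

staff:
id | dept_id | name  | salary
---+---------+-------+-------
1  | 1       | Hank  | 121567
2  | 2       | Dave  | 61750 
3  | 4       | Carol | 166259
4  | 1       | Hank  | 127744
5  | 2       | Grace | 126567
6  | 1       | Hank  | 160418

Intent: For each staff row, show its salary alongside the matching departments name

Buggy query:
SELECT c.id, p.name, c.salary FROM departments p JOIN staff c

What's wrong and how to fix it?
Bug: JOIN with no ON clause produces a cartesian product; every staff row pairs with every departments row

Fix: Specify the join condition linking the foreign key to the parent id

Corrected query:
SELECT c.id, p.name, c.salary FROM departments p JOIN staff c ON c.dept_id = p.id

Result:
id | name        | salary
---+-------------+-------
1  | Engineering | 121567
2  | Finance     | 61750 
3  | HR          | 166259
4  | Engineering | 127744
5  | Finance     | 126567
6  | Engineering | 160418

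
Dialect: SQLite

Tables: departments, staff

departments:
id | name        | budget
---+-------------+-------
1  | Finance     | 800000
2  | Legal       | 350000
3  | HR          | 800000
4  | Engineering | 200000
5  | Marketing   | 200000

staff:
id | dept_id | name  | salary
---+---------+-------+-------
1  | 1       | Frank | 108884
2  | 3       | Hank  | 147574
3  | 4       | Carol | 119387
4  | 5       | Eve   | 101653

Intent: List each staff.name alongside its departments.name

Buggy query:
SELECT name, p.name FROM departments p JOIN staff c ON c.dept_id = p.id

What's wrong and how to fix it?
Bug: 'name' exists in both joined tables, so the database can't tell which one is meant

Fix: Prefix ambiguous columns with the table alias

Corrected query:
SELECT c.name, p.name FROM departments p JOIN staff c ON c.dept_id = p.id

Result:
name  | name       
------+------------
Frank | Finance    
Hank  | HR         
Carol | Engineering
Eve   | Marketing  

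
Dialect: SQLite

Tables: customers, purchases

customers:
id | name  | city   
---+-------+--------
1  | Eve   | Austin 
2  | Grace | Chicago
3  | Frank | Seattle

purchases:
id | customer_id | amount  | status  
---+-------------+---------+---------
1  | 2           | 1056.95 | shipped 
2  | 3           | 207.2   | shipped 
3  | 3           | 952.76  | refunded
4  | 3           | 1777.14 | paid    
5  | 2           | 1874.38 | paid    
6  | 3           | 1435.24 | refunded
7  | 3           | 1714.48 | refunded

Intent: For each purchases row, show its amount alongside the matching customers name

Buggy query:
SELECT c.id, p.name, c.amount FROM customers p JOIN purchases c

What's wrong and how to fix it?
Bug: Missing join condition: each purchases row is matched to all customers rows instead of just its own

Fix: Specify the join condition linking the foreign key to the parent id

Corrected query:
SELECT c.id, p.name, c.amount FROM customers p JOIN purchases c ON c.customer_id = p.id

Result:
id | name  | amount 
---+-------+--------
1  | Grace | 1056.95
2  | Frank | 207.2  
3  | Frank | 952.76 
4  | Frank | 1777.14
5  | Grace | 1874.38
6  | Frank | 1435.24
7  | Frank | 1714.48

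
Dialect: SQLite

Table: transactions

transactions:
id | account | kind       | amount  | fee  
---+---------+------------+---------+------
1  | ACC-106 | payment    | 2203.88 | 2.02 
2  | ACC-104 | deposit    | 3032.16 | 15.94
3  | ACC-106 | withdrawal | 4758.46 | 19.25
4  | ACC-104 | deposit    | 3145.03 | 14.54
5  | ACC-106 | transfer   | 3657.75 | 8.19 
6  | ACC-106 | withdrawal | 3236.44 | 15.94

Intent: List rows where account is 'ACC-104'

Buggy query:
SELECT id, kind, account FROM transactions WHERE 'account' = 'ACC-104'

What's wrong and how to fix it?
Bug: Single quotes denote string literals in SQL; the column name is being compared as a constant string

Fix: Reference the column as account without single quotes

Corrected query:
SELECT id, kind, account FROM transactions WHERE account = 'ACC-104'

Result:
id | kind    | account
---+---------+--------
2  | deposit | ACC-104
4  | deposit | ACC-104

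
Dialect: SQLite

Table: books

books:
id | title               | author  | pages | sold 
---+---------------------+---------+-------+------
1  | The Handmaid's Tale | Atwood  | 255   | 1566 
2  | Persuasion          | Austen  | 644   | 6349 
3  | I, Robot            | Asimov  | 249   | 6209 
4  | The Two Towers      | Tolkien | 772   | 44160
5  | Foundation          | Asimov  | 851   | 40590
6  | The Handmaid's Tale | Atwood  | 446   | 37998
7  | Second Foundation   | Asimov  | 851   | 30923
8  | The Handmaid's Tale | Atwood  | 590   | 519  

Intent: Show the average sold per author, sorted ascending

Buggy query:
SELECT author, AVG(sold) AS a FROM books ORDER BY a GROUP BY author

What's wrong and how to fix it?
Bug: ORDER BY appears before GROUP BY; SQL clause order requires GROUP BY first

Fix: Reorder: SELECT … FROM … GROUP BY … ORDER BY …

Corrected query:
SELECT author, AVG(sold) AS a FROM books GROUP BY author ORDER BY a

Result:
author  | a           
--------+-------------
Austen  | 6349        
Atwood  | 13361       
Asimov  | 25907.333333
Tolkien | 44160       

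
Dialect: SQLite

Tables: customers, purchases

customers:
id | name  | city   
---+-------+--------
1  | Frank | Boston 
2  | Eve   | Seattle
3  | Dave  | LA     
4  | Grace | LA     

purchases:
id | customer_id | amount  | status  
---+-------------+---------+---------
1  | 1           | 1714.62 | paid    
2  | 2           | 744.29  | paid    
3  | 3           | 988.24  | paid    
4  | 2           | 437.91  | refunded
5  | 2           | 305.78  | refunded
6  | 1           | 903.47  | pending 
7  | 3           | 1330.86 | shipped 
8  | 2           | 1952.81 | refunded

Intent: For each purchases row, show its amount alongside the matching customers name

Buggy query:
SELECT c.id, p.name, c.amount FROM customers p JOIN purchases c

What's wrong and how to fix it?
Bug: Missing join condition: each purchases row is matched to all customers rows instead of just its own

Fix: Specify the join condition linking the foreign key to the parent id

Corrected query:
SELECT c.id, p.name, c.amount FROM customers p JOIN purchases c ON c.customer_id = p.id

Result:
id | name  | amount 
---+-------+--------
1  | Frank | 1714.62
2  | Eve   | 744.29 
3  | Dave  | 988.24 
4  | Eve   | 437.91 
5  | Eve   | 305.78 
6  | Frank | 903.47 
7  | Dave  | 1330.86
8  | Eve   | 1952.81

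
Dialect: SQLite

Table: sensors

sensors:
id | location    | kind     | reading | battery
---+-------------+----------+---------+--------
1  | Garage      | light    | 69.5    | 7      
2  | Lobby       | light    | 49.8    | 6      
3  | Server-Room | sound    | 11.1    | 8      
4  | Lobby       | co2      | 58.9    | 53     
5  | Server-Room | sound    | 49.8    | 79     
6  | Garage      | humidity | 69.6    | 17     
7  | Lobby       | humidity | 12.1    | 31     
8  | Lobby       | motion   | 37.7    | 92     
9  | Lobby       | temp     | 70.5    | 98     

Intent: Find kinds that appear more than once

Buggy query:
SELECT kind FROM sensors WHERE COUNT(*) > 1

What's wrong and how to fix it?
Bug: COUNT(*) is an aggregate and cannot be used in WHERE

Fix: Group first, then use HAVING for the count condition

Corrected query:
SELECT kind FROM sensors GROUP BY kind HAVING COUNT(*) > 1

Result:
kind    
--------
humidity
light   
sound   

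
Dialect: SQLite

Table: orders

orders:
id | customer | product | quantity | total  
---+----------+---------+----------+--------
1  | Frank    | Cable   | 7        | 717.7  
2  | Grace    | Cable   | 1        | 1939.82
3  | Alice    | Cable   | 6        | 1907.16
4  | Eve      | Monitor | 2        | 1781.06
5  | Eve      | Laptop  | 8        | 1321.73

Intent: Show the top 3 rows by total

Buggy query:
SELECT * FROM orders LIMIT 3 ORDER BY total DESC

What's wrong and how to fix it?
Bug: LIMIT must come after ORDER BY

Fix: Swap the clauses: ORDER BY first, then LIMIT

Corrected query:
SELECT * FROM orders ORDER BY total DESC LIMIT 3

Result:
id | customer | product | quantity | total  
---+----------+---------+----------+--------
2  | Grace    | Cable   | 1        | 1939.82
3  | Alice    | Cable   | 6        | 1907.16
4  | Eve      | Monitor | 2        | 1781.06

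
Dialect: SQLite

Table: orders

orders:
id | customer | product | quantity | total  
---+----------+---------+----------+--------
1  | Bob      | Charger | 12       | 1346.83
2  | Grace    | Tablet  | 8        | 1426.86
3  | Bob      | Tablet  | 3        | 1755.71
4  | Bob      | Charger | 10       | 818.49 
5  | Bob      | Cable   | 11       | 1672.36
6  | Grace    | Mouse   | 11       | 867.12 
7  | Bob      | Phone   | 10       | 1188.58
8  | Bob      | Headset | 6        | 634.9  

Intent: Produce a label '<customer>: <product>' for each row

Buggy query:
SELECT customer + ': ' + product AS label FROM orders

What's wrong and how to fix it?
Bug: SQLite uses || for string concatenation; + coerces text to numbers (yielding 0)

Fix: Use the || operator for string concatenation

Corrected query:
SELECT customer || ': ' || product AS label FROM orders

Result:
label        
-------------
Bob: Charger 
Grace: Tablet
Bob: Tablet  
Bob: Charger 
Bob: Cable   
Grace: Mouse 
Bob: Phone   
Bob: Headset 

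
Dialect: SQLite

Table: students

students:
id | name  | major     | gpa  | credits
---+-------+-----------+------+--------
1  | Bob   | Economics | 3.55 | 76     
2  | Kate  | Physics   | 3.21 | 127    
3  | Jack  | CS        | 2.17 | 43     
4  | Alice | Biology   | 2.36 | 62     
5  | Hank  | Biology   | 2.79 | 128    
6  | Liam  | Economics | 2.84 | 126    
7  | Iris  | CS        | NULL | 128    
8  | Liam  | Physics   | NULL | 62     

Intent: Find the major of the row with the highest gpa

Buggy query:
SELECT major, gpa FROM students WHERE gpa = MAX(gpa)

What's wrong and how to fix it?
Bug: MAX(gpa) is an aggregate and cannot be used directly in WHERE

Fix: Wrap MAX in a scalar subquery so WHERE compares against a single value

Corrected query:
SELECT major, gpa FROM students WHERE gpa = (SELECT MAX(gpa) FROM students)

Result:
major     | gpa 
----------+-----
Economics | 3.55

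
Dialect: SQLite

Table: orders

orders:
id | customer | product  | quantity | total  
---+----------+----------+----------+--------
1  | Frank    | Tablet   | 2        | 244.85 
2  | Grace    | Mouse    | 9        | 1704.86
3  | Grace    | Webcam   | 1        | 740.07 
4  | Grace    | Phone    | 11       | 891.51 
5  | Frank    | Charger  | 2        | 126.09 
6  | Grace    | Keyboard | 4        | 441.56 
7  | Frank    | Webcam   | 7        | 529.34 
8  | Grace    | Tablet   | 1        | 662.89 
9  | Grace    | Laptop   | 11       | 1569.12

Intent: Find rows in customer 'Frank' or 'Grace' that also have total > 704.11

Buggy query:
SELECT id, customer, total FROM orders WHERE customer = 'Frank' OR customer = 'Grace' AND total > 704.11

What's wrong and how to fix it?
Bug: AND binds tighter than OR, so this parses as customer = 'Frank' OR (customer = 'Grace' AND total > 704.11)

Fix: Add parentheses around the OR so the AND applies to both alternatives

Corrected query:
SELECT id, customer, total FROM orders WHERE (customer = 'Frank' OR customer = 'Grace') AND total > 704.11

Result:
id | customer | total  
---+----------+--------
2  | Grace    | 1704.86
3  | Grace    | 740.07 
4  | Grace    | 891.51 
9  | Grace    | 1569.12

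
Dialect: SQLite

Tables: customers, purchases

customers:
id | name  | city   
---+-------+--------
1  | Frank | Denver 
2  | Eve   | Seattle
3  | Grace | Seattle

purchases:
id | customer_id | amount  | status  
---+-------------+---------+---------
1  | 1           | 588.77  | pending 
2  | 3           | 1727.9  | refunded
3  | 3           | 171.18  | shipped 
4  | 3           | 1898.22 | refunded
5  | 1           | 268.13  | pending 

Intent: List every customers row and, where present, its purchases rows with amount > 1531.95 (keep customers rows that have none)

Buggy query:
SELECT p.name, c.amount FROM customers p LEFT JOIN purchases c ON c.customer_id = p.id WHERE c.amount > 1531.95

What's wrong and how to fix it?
Bug: Filtering c.amount in WHERE discards the NULL rows produced by LEFT JOIN, turning it into an inner join

Fix: Move the right-table condition into the ON clause so unmatched parents are kept

Corrected query:
SELECT p.name, c.amount FROM customers p LEFT JOIN purchases c ON c.customer_id = p.id AND c.amount > 1531.95

Result:
name  | amount 
------+--------
Frank | NULL   
Eve   | NULL   
Grace | 1727.9 
Grace | 1898.22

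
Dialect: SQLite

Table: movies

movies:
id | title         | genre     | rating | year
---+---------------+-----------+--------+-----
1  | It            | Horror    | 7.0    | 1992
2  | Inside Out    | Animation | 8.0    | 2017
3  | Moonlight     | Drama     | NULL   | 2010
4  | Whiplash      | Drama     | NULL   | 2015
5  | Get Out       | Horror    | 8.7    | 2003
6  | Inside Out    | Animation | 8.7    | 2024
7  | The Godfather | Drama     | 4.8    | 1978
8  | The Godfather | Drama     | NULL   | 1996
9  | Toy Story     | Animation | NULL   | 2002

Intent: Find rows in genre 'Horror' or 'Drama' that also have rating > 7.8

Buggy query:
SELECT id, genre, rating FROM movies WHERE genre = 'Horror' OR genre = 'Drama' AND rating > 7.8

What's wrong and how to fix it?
Bug: AND binds tighter than OR, so this parses as genre = 'Horror' OR (genre = 'Drama' AND rating > 7.8)

Fix: Group the OR with parentheses (or use IN), then AND the threshold

Corrected query:
SELECT id, genre, rating FROM movies WHERE (genre = 'Horror' OR genre = 'Drama') AND rating > 7.8

Result:
id | genre  | rating
---+--------+-------
5  | Horror | 8.7   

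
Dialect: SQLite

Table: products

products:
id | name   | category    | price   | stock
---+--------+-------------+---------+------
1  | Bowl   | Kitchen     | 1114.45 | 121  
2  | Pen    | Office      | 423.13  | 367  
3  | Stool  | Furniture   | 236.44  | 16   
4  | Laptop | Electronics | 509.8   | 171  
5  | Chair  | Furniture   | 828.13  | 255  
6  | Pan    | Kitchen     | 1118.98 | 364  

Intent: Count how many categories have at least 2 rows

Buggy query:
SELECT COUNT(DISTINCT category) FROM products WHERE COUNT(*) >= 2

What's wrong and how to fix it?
Bug: COUNT(*) cannot appear in WHERE; the per-group count doesn't exist yet

Fix: Group first with HAVING COUNT(*) >= 2, then COUNT the resulting groups

Corrected query:
SELECT COUNT(*) FROM (SELECT category FROM products GROUP BY category HAVING COUNT(*) >= 2)

Result:
COUNT(*)
--------
2       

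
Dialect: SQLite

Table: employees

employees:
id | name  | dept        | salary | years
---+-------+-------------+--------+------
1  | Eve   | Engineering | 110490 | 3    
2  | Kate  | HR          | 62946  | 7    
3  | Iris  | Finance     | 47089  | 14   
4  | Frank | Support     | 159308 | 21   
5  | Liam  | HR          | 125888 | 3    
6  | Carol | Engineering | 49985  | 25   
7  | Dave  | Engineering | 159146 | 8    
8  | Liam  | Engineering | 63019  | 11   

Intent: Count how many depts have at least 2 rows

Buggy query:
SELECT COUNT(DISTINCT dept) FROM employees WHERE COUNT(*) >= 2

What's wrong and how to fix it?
Bug: COUNT(*) cannot appear in WHERE; the per-group count doesn't exist yet

Fix: Group first with HAVING COUNT(*) >= 2, then COUNT the resulting groups

Corrected query:
SELECT COUNT(*) FROM (SELECT dept FROM employees GROUP BY dept HAVING COUNT(*) >= 2)

Result:
COUNT(*)
--------
2       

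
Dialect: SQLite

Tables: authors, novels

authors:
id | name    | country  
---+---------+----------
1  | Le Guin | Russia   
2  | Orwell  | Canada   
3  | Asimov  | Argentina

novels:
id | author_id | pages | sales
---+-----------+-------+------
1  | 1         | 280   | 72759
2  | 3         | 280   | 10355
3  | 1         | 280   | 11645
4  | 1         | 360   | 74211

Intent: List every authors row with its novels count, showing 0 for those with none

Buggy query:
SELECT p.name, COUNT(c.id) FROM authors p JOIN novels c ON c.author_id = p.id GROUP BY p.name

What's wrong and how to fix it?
Bug: An inner join excludes parents with zero children

Fix: Use LEFT JOIN so parents without children still appear (COUNT(c.id) gives 0)

Corrected query:
SELECT p.name, COUNT(c.id) FROM authors p LEFT JOIN novels c ON c.author_id = p.id GROUP BY p.name

Result:
name    | COUNT(c.id)
--------+------------
Asimov  | 1          
Le Guin | 3          
Orwell  | 0          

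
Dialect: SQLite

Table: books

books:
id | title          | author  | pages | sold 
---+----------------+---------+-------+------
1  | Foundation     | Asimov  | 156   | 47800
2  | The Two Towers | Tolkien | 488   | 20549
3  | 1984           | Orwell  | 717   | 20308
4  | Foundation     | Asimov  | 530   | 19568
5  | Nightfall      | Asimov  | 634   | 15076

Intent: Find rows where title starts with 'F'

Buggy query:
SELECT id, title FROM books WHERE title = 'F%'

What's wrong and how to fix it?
Bug: '=' compares the literal string including the % character; pattern matching needs LIKE

Fix: Use LIKE for wildcard pattern matching

Corrected query:
SELECT id, title FROM books WHERE title LIKE 'F%'

Result:
id | title     
---+-----------
1  | Foundation
4  | Foundation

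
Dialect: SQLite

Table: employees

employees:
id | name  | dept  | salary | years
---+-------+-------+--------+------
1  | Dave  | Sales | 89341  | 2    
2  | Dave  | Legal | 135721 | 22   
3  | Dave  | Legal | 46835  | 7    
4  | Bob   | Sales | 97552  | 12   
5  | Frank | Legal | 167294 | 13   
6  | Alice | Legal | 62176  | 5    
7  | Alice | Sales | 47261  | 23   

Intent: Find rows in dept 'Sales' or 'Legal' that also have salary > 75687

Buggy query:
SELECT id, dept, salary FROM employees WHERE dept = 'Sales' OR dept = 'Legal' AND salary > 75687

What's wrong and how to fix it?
Bug: Without parentheses, AND is evaluated before OR, so the salary filter only applies to the 'Legal' branch

Fix: Add parentheses around the OR so the AND applies to both alternatives

Corrected query:
SELECT id, dept, salary FROM employees WHERE (dept = 'Sales' OR dept = 'Legal') AND salary > 75687

Result:
id | dept  | salary
---+-------+-------
1  | Sales | 89341 
2  | Legal | 135721
4  | Sales | 97552 
5  | Legal | 167294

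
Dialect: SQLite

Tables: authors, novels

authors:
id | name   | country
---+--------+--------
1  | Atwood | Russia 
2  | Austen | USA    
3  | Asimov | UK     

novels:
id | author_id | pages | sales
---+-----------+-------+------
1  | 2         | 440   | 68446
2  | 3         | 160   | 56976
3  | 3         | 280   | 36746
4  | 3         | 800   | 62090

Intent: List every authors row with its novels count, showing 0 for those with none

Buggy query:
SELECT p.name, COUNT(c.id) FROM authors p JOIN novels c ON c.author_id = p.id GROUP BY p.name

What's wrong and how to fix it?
Bug: An inner join excludes parents with zero children

Fix: Use LEFT JOIN so parents without children still appear (COUNT(c.id) gives 0)

Corrected query:
SELECT p.name, COUNT(c.id) FROM authors p LEFT JOIN novels c ON c.author_id = p.id GROUP BY p.name

Result:
name   | COUNT(c.id)
-------+------------
Asimov | 3          
Atwood | 0          
Austen | 1          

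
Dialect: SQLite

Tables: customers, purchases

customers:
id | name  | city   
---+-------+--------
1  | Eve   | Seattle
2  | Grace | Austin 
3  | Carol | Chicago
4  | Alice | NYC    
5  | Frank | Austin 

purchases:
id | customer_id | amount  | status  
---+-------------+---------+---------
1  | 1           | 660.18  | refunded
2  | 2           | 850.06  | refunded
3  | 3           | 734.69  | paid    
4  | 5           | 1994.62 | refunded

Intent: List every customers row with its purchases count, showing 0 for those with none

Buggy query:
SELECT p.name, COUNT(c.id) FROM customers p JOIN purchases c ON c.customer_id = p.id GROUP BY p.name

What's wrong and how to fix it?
Bug: INNER JOIN drops customers rows that have no matching purchases rows

Fix: Switch to LEFT JOIN to retain unmatched parent rows

Corrected query:
SELECT p.name, COUNT(c.id) FROM customers p LEFT JOIN purchases c ON c.customer_id = p.id GROUP BY p.name

Result:
name  | COUNT(c.id)
------+------------
Alice | 0          
Carol | 1          
Eve   | 1          
Frank | 1          
Grace | 1          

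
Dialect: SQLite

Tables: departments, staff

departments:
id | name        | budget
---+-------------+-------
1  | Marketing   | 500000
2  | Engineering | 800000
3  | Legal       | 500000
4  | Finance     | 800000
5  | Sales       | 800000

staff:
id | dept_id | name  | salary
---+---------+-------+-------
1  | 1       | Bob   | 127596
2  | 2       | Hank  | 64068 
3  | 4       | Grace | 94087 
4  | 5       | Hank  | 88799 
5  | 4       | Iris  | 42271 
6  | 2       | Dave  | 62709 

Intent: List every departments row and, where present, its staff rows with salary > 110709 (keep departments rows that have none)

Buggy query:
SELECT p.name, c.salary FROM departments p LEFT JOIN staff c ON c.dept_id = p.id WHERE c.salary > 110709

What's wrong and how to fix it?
Bug: Filtering c.salary in WHERE discards the NULL rows produced by LEFT JOIN, turning it into an inner join

Fix: Put 'c.salary > 110709' in the JOIN's ON clause instead of WHERE

Corrected query:
SELECT p.name, c.salary FROM departments p LEFT JOIN staff c ON c.dept_id = p.id AND c.salary > 110709

Result:
name        | salary
------------+-------
Marketing   | 127596
Engineering | NULL  
Legal       | NULL  
Finance     | NULL  
Sales       | NULL  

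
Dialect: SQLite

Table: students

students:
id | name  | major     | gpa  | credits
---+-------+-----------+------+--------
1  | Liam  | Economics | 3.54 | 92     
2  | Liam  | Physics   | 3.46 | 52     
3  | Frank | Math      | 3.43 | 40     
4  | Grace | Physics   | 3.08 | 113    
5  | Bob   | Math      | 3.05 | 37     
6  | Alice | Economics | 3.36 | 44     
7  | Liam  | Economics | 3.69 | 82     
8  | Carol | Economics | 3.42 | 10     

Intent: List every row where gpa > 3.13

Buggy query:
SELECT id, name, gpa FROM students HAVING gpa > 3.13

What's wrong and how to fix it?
Bug: This is a non-aggregate query (no GROUP BY, no aggregates), so in SQLite the HAVING clause is invalid here; a row-level condition belongs in WHERE

Fix: Replace HAVING with WHERE since the condition applies to individual rows

Corrected query:
SELECT id, name, gpa FROM students WHERE gpa > 3.13

Result:
id | name  | gpa 
---+-------+-----
1  | Liam  | 3.54
2  | Liam  | 3.46
3  | Frank | 3.43
6  | Alice | 3.36
7  | Liam  | 3.69
8  | Carol | 3.42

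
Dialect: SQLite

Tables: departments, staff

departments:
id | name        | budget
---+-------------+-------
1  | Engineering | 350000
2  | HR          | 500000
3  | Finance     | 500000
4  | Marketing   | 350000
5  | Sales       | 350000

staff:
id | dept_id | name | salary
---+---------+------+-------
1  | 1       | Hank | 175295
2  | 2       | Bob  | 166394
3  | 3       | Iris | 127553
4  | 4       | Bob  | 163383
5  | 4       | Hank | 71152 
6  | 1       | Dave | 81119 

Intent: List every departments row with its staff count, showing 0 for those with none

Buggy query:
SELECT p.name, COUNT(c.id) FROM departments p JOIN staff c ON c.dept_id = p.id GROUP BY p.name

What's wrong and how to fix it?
Bug: An inner join excludes parents with zero children

Fix: Use LEFT JOIN so parents without children still appear (COUNT(c.id) gives 0)

Corrected query:
SELECT p.name, COUNT(c.id) FROM departments p LEFT JOIN staff c ON c.dept_id = p.id GROUP BY p.name

Result:
name        | COUNT(c.id)
------------+------------
Engineering | 2          
Finance     | 1          
HR          | 1          
Marketing   | 2          
Sales       | 0          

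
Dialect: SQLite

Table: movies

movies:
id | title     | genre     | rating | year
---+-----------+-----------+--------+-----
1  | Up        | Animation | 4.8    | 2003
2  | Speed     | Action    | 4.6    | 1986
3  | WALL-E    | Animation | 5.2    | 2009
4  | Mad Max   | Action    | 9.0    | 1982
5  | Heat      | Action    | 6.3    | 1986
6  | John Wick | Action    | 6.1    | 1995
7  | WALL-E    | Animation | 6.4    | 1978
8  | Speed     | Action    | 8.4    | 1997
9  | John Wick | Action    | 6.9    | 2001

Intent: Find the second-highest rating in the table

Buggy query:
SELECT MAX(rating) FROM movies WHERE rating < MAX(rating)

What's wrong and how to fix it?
Bug: MAX(rating) on the right of the comparison is an aggregate-in-WHERE error

Fix: Put the inner MAX in a scalar subquery

Corrected query:
SELECT MAX(rating) FROM movies WHERE rating < (SELECT MAX(rating) FROM movies)

Result:
MAX(rating)
-----------
8.4        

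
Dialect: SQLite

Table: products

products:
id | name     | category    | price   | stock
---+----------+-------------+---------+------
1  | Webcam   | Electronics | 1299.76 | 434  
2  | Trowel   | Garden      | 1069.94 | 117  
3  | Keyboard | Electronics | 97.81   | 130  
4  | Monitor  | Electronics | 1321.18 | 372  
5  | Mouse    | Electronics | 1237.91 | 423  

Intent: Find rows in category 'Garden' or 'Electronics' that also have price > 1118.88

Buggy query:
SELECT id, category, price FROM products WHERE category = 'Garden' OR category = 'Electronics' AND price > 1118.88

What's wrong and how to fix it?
Bug: Without parentheses, AND is evaluated before OR, so the price filter only applies to the 'Electronics' branch

Fix: Add parentheses around the OR so the AND applies to both alternatives

Corrected query:
SELECT id, category, price FROM products WHERE (category = 'Garden' OR category = 'Electronics') AND price > 1118.88

Result:
id | category    | price  
---+-------------+--------
1  | Electronics | 1299.76
4  | Electronics | 1321.18
5  | Electronics | 1237.91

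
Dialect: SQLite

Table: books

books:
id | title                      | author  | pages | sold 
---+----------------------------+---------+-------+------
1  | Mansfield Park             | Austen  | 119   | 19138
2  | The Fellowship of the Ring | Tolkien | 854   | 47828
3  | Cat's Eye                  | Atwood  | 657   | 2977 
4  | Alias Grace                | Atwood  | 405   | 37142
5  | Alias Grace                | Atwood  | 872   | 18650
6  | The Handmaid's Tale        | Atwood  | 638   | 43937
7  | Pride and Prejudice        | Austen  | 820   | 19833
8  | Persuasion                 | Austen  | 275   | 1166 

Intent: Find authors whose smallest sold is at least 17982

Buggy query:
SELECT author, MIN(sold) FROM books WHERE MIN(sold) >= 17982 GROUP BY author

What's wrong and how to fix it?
Bug: MIN() in WHERE is a misuse of aggregate

Fix: Use HAVING for the per-group MIN condition

Corrected query:
SELECT author, MIN(sold) FROM books GROUP BY author HAVING MIN(sold) >= 17982

Result:
author  | MIN(sold)
--------+----------
Tolkien | 47828    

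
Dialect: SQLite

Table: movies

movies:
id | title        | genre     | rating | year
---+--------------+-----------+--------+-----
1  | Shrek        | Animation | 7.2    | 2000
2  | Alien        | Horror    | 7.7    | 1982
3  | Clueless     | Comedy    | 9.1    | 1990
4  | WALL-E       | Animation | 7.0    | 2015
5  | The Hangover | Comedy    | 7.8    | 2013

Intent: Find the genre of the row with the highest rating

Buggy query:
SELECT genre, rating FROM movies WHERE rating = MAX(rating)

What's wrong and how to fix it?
Bug: WHERE is evaluated per row; an aggregate over the whole table isn't defined there

Fix: Use a subquery: WHERE rating = (SELECT MAX(rating) FROM movies)

Corrected query:
SELECT genre, rating FROM movies WHERE rating = (SELECT MAX(rating) FROM movies)

Result:
genre  | rating
-------+-------
Comedy | 9.1   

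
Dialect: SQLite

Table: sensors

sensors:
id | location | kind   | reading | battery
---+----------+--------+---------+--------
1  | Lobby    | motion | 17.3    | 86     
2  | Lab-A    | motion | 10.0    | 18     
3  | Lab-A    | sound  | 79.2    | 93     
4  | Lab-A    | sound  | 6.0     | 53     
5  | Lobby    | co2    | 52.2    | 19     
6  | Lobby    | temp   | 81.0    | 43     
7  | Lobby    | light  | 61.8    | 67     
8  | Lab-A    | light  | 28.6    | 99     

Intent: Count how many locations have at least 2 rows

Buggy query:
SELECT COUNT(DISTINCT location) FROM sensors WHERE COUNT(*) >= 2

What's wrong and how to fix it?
Bug: WHERE filters individual rows, not groups, so a group-level COUNT is invalid there

Fix: Use a subquery that GROUPs and filters with HAVING, then count its rows

Corrected query:
SELECT COUNT(*) FROM (SELECT location FROM sensors GROUP BY location HAVING COUNT(*) >= 2)

Result:
COUNT(*)
--------
2       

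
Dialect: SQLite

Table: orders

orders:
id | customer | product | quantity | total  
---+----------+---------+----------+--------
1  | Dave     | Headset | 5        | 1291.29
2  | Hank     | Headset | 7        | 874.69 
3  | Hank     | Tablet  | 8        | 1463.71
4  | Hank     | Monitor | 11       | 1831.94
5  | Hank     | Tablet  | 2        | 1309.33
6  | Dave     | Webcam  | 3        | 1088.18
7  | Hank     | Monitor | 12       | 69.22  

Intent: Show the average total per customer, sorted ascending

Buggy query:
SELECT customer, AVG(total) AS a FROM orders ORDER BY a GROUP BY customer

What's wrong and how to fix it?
Bug: GROUP BY must precede ORDER BY

Fix: Reorder: SELECT … FROM … GROUP BY … ORDER BY …

Corrected query:
SELECT customer, AVG(total) AS a FROM orders GROUP BY customer ORDER BY a

Result:
customer | a       
---------+---------
Hank     | 1109.778
Dave     | 1189.735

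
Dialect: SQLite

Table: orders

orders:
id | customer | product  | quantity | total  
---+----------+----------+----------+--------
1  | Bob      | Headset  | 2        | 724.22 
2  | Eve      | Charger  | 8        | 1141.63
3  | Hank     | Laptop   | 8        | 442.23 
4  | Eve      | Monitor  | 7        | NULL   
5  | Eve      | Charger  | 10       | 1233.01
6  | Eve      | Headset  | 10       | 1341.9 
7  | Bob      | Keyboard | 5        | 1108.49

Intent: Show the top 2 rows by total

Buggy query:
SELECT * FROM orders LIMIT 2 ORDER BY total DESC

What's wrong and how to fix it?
Bug: LIMIT must come after ORDER BY

Fix: Swap the clauses: ORDER BY first, then LIMIT

Corrected query:
SELECT * FROM orders ORDER BY total DESC LIMIT 2

Result:
id | customer | product | quantity | total  
---+----------+---------+----------+--------
6  | Eve      | Headset | 10       | 1341.9 
5  | Eve      | Charger | 10       | 1233.01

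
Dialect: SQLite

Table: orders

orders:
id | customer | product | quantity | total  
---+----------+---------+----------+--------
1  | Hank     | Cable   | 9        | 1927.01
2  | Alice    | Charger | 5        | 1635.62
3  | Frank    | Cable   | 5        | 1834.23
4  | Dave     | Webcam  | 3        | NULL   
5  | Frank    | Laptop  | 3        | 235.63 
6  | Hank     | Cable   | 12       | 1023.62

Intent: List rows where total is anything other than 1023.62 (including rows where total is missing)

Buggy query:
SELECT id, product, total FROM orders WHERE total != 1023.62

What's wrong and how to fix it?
Bug: Inequality against NULL is unknown, not true; rows with NULL are dropped

Fix: Add an explicit OR total IS NULL to include the missing-value rows

Corrected query:
SELECT id, product, total FROM orders WHERE total != 1023.62 OR total IS NULL

Result:
id | product | total  
---+---------+--------
1  | Cable   | 1927.01
2  | Charger | 1635.62
3  | Cable   | 1834.23
4  | Webcam  | NULL   
5  | Laptop  | 235.63 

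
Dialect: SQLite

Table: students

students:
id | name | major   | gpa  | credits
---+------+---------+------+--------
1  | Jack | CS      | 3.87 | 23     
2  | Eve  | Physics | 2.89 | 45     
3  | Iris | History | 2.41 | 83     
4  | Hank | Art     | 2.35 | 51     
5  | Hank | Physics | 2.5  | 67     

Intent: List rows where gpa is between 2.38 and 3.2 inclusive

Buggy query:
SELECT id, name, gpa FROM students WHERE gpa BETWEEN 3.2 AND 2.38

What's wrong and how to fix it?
Bug: BETWEEN expects the lower bound first; with 3.2 AND 2.38 the range is empty

Fix: Write BETWEEN 2.38 AND 3.2

Corrected query:
SELECT id, name, gpa FROM students WHERE gpa BETWEEN 2.38 AND 3.2

Result:
id | name | gpa 
---+------+-----
2  | Eve  | 2.89
3  | Iris | 2.41
5  | Hank | 2.5 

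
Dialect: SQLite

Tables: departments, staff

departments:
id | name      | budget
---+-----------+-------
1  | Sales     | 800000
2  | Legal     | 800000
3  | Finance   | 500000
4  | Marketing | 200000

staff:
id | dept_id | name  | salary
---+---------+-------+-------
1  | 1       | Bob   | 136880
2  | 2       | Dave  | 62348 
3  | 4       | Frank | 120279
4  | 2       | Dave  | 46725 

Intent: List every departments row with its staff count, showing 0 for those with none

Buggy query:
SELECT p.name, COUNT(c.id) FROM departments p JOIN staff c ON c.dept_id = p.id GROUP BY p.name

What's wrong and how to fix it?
Bug: An inner join excludes parents with zero children

Fix: Use LEFT JOIN so parents without children still appear (COUNT(c.id) gives 0)

Corrected query:
SELECT p.name, COUNT(c.id) FROM departments p LEFT JOIN staff c ON c.dept_id = p.id GROUP BY p.name

Result:
name      | COUNT(c.id)
----------+------------
Finance   | 0          
Legal     | 2          
Marketing | 1          
Sales     | 1          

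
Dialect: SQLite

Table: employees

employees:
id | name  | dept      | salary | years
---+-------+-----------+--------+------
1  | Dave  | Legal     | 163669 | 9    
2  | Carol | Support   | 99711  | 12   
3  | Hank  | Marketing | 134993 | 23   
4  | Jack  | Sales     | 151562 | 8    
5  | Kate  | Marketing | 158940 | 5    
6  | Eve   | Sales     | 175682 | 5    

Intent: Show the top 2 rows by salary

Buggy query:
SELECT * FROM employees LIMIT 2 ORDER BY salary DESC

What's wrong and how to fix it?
Bug: ORDER BY cannot follow LIMIT; LIMIT is the final clause

Fix: Swap the clauses: ORDER BY first, then LIMIT

Corrected query:
SELECT * FROM employees ORDER BY salary DESC LIMIT 2

Result:
id | name | dept  | salary | years
---+------+-------+--------+------
6  | Eve  | Sales | 175682 | 5    
1  | Dave | Legal | 163669 | 9    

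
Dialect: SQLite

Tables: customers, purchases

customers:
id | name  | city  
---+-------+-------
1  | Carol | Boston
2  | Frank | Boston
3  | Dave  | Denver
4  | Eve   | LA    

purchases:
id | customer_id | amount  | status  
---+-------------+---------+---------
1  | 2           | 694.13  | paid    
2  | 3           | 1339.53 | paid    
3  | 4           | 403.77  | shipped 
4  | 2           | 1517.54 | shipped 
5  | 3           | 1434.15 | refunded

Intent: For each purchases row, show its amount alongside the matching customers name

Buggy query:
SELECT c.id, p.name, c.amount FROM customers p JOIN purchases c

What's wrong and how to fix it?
Bug: Missing join condition: each purchases row is matched to all customers rows instead of just its own

Fix: Add ON c.customer_id = p.id to the JOIN

Corrected query:
SELECT c.id, p.name, c.amount FROM customers p JOIN purchases c ON c.customer_id = p.id

Result:
id | name  | amount 
---+-------+--------
1  | Frank | 694.13 
2  | Dave  | 1339.53
3  | Eve   | 403.77 
4  | Frank | 1517.54
5  | Dave  | 1434.15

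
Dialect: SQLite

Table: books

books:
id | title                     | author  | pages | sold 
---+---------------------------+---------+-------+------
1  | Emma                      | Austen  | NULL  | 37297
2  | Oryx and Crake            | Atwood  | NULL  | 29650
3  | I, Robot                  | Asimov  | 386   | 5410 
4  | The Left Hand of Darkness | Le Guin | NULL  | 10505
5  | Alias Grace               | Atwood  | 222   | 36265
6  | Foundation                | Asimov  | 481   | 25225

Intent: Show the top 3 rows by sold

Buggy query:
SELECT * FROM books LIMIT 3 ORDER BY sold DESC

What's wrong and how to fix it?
Bug: ORDER BY cannot follow LIMIT; LIMIT is the final clause

Fix: Swap the clauses: ORDER BY first, then LIMIT

Corrected query:
SELECT * FROM books ORDER BY sold DESC LIMIT 3

Result:
id | title          | author | pages | sold 
---+----------------+--------+-------+------
1  | Emma           | Austen | NULL  | 37297
5  | Alias Grace    | Atwood | 222   | 36265
2  | Oryx and Crake | Atwood | NULL  | 29650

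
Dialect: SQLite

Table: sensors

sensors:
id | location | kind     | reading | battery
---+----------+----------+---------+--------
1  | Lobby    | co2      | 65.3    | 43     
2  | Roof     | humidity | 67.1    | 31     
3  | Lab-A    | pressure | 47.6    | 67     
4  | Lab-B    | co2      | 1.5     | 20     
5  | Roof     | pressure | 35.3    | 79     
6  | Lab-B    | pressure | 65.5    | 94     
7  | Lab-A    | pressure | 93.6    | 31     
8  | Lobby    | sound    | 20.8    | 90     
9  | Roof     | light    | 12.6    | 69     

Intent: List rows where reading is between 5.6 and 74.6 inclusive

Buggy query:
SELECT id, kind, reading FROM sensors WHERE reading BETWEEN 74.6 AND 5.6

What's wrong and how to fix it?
Bug: The bounds are reversed; BETWEEN a AND b requires a <= b to match anything

Fix: Write BETWEEN 5.6 AND 74.6

Corrected query:
SELECT id, kind, reading FROM sensors WHERE reading BETWEEN 5.6 AND 74.6

Result:
id | kind     | reading
---+----------+--------
1  | co2      | 65.3   
2  | humidity | 67.1   
3  | pressure | 47.6   
5  | pressure | 35.3   
6  | pressure | 65.5   
8  | sound    | 20.8   
9  | light    | 12.6   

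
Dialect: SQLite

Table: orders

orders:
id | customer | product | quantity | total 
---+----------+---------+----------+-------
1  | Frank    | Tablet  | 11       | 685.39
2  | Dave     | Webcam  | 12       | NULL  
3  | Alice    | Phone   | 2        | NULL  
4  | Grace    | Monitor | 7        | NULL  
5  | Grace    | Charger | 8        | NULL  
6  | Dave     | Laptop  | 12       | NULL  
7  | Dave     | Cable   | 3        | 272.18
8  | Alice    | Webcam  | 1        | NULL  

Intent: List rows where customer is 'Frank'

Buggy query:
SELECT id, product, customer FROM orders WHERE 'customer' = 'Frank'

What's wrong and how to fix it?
Bug: Single quotes denote string literals in SQL; the column name is being compared as a constant string

Fix: Remove the quotes around the column name (or use double quotes for an identifier)

Corrected query:
SELECT id, product, customer FROM orders WHERE customer = 'Frank'

Result:
id | product | customer
---+---------+---------
1  | Tablet  | Frank   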